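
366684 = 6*61114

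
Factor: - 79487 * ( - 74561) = 101^1  *  787^1*74561^1 = 5926630207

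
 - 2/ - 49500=1/24750 = 0.00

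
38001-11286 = 26715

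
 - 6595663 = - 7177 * 919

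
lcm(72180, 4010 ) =72180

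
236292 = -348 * ( - 679)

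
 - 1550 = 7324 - 8874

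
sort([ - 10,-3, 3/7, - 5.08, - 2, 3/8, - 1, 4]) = [ - 10, - 5.08,- 3, - 2, - 1, 3/8,3/7, 4] 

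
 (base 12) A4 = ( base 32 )3S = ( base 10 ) 124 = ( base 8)174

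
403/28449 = 403/28449 = 0.01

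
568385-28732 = 539653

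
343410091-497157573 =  -153747482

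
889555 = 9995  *89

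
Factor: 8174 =2^1*61^1*67^1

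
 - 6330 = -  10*633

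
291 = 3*97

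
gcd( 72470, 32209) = 1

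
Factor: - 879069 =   -  3^1*179^1*1637^1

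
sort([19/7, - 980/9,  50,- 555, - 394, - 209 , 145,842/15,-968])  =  [ - 968 , - 555, - 394 , - 209, - 980/9,19/7, 50,  842/15,145 ]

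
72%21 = 9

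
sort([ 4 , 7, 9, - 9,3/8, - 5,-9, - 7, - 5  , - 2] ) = [ - 9 ,  -  9, - 7, - 5, - 5,-2,3/8,4, 7,  9]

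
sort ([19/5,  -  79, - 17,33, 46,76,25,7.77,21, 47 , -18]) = [ - 79 , - 18 , - 17, 19/5,7.77,21,  25, 33,46, 47, 76 ]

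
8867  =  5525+3342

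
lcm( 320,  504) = 20160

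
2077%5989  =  2077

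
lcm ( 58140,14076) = 1337220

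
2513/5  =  502 + 3/5= 502.60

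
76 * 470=35720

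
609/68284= 609/68284 = 0.01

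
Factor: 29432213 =73^1*403181^1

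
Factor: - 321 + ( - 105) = -2^1*3^1* 71^1 = -426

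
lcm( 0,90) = 0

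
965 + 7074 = 8039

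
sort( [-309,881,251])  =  [ - 309, 251,881 ]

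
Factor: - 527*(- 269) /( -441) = - 141763/441 = - 3^(-2)*7^( - 2)  *17^1*31^1*269^1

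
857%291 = 275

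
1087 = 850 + 237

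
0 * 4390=0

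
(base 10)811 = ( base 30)R1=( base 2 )1100101011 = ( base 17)2DC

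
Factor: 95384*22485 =2^3 * 3^1*5^1 * 1499^1*11923^1 = 2144709240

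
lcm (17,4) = 68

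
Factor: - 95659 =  - 17^2 * 331^1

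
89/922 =89/922 = 0.10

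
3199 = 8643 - 5444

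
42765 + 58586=101351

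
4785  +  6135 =10920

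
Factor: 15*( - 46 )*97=  -  2^1 * 3^1*5^1*23^1*97^1 = - 66930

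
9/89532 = 1/9948 = 0.00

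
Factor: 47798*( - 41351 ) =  - 1976495098 = - 2^1*23899^1*41351^1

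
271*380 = 102980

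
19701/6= 3283 + 1/2 = 3283.50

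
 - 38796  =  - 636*61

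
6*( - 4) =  - 24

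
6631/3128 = 6631/3128 = 2.12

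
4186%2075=36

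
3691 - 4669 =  - 978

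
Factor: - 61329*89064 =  - 2^3*3^3*1237^1*20443^1 = - 5462206056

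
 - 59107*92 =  - 5437844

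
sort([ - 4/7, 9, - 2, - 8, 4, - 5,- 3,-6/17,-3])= [ - 8,  -  5, - 3, -3,- 2, - 4/7,  -  6/17, 4, 9 ] 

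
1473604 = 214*6886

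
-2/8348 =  - 1/4174= - 0.00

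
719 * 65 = 46735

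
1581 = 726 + 855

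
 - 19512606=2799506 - 22312112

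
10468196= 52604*199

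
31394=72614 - 41220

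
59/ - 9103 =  - 1 + 9044/9103 = -0.01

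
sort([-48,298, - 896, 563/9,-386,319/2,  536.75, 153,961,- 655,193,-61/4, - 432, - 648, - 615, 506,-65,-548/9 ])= [ - 896, - 655,- 648,- 615, - 432, -386, - 65, - 548/9,-48,-61/4, 563/9,153 , 319/2, 193,298,506,536.75,961 ] 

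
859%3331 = 859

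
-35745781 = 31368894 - 67114675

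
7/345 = 7/345 = 0.02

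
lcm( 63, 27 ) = 189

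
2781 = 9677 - 6896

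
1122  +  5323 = 6445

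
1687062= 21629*78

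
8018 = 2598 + 5420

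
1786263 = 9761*183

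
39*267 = 10413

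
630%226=178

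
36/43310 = 18/21655 = 0.00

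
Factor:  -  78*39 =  - 2^1*3^2*13^2 = - 3042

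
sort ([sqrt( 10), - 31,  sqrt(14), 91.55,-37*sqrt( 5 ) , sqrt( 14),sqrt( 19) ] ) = [ - 37*sqrt(5), - 31, sqrt( 10),sqrt (14), sqrt( 14 ),sqrt( 19 ) , 91.55]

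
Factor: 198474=2^1*3^1*19^1*1741^1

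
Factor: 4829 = 11^1*439^1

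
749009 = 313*2393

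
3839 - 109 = 3730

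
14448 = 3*4816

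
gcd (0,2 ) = 2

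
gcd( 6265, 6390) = 5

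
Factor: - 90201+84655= -5546 = - 2^1*47^1*59^1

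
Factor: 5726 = 2^1*7^1*409^1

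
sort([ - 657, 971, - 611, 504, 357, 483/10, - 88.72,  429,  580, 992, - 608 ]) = [  -  657, - 611, - 608, - 88.72,  483/10 , 357, 429,  504,580,971, 992]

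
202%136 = 66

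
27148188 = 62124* 437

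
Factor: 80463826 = 2^1*37^1*1087349^1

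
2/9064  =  1/4532 =0.00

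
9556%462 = 316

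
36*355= 12780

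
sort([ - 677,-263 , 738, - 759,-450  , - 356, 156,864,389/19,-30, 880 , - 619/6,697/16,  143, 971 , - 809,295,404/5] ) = [ - 809, -759, - 677, - 450, - 356 , - 263, - 619/6, - 30,389/19, 697/16, 404/5, 143 , 156,295,738,864,880,971]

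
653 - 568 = 85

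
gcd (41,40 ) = 1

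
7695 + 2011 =9706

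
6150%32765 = 6150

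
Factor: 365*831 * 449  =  136188435  =  3^1 * 5^1 * 73^1*277^1* 449^1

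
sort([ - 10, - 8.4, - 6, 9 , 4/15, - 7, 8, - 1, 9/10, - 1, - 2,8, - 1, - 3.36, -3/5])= [ - 10, - 8.4, - 7,  -  6, -3.36, - 2,-1 , - 1, -1 , - 3/5, 4/15, 9/10, 8,8,9 ]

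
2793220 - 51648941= - 48855721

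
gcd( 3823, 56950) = 1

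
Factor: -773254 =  - 2^1*59^1*6553^1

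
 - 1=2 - 3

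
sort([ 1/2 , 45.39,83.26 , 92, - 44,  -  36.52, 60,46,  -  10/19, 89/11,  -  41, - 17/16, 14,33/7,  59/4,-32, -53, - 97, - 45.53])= [-97,-53,-45.53 , -44, - 41, - 36.52,-32, - 17/16, - 10/19 , 1/2,  33/7,89/11,14,59/4,45.39,46,60,83.26,92]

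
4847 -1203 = 3644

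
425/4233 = 25/249=0.10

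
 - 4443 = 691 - 5134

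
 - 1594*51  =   - 81294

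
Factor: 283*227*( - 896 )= -57559936=-2^7 * 7^1*227^1 * 283^1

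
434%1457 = 434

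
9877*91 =898807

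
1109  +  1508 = 2617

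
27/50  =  27/50 = 0.54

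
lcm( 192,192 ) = 192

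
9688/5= 1937 + 3/5=   1937.60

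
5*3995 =19975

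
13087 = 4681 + 8406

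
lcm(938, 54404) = 54404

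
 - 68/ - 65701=68/65701 = 0.00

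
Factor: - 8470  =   - 2^1*5^1 * 7^1*11^2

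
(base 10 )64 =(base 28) 28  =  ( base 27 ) 2A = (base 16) 40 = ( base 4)1000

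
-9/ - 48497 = 9/48497 = 0.00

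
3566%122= 28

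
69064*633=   43717512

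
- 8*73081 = -584648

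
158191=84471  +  73720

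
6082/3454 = 1 + 1314/1727 = 1.76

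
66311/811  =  66311/811 = 81.76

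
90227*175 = 15789725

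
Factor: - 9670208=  - 2^6*61^1*2477^1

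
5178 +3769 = 8947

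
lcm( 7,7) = 7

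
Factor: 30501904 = 2^4 *197^1*9677^1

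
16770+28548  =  45318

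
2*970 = 1940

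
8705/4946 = 8705/4946 = 1.76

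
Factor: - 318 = -2^1*3^1*53^1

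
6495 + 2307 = 8802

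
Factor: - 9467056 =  - 2^4*591691^1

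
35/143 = 35/143 = 0.24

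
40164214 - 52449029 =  - 12284815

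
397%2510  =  397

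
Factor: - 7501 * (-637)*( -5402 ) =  - 2^1*7^2*13^2*37^1* 73^1 * 577^1 = - 25811496074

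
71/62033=71/62033= 0.00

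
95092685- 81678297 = 13414388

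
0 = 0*( - 500 )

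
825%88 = 33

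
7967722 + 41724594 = 49692316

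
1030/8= 128 +3/4 = 128.75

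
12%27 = 12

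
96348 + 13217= 109565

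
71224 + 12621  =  83845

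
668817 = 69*9693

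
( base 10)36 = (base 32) 14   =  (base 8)44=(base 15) 26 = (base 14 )28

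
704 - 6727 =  - 6023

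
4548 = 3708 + 840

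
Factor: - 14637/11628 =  - 2^( - 2 ) * 3^( - 1)*7^1*19^( -1) * 41^1 = - 287/228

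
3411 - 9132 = -5721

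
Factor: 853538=2^1*7^1* 41^1*1487^1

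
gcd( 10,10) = 10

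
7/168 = 1/24 = 0.04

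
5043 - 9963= - 4920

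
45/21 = 2 + 1/7 = 2.14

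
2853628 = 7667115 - 4813487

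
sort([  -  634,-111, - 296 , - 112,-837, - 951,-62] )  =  [-951, - 837,-634 , - 296,- 112, - 111, - 62] 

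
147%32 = 19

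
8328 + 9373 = 17701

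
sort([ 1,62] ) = [ 1,62]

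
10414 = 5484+4930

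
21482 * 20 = 429640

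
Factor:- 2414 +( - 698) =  - 3112  =  - 2^3*389^1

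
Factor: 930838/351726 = 3^( - 1 )*31^( - 2 ) * 61^( - 1 ) * 465419^1 = 465419/175863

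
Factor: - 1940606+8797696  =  2^1*5^1*283^1*2423^1 = 6857090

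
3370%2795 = 575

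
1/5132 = 1/5132 = 0.00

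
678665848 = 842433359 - 163767511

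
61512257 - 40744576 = 20767681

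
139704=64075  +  75629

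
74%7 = 4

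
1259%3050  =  1259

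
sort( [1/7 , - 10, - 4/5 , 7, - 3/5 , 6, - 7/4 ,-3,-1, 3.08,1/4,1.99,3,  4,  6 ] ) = [ - 10, - 3, - 7/4, - 1, - 4/5 ,  -  3/5, 1/7, 1/4,1.99,3, 3.08,4,6 , 6,7 ]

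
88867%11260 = 10047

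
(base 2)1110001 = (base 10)113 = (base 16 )71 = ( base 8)161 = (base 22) 53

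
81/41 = 81/41  =  1.98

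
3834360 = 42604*90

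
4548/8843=4548/8843= 0.51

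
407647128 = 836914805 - 429267677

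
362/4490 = 181/2245 = 0.08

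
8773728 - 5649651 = 3124077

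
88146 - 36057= 52089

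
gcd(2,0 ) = 2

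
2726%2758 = 2726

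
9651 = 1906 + 7745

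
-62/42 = - 31/21  =  -1.48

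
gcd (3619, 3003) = 77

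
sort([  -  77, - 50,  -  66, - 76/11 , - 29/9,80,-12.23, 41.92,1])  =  [ - 77, - 66,-50, - 12.23 , - 76/11, - 29/9,  1,41.92,80 ]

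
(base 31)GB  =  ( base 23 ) m1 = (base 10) 507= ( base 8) 773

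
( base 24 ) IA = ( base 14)238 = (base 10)442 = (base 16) 1BA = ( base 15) 1e7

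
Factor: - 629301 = -3^1*209767^1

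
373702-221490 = 152212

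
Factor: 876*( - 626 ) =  - 548376 = - 2^3*3^1*73^1 * 313^1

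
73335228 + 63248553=136583781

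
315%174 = 141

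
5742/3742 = 2871/1871 = 1.53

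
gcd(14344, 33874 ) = 2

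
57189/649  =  88 + 7/59 = 88.12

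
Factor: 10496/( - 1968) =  - 16/3 = - 2^4*3^( - 1)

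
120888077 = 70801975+50086102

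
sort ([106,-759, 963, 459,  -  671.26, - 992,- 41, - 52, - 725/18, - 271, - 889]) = [ - 992, - 889, - 759, - 671.26, -271,- 52,-41,  -  725/18, 106 , 459,  963 ] 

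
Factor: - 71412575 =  - 5^2*13^1*219731^1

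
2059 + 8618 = 10677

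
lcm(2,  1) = 2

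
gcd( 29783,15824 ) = 1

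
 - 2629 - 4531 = -7160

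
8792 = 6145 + 2647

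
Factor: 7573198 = 2^1 * 1103^1*3433^1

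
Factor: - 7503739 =  -  7503739^1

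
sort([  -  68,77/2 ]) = [-68, 77/2 ]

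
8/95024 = 1/11878 = 0.00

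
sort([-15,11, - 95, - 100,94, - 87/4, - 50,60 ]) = [ - 100, - 95 , - 50, - 87/4, - 15, 11,60, 94]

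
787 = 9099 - 8312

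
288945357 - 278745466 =10199891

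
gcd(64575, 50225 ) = 7175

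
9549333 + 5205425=14754758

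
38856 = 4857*8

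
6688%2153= 229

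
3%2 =1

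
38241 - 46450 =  - 8209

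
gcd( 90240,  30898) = 2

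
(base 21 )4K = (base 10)104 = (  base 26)40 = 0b1101000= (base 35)2y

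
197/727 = 197/727 =0.27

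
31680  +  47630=79310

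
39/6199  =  39/6199 = 0.01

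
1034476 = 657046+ 377430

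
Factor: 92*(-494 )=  - 45448 = -2^3* 13^1 * 19^1 *23^1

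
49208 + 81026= 130234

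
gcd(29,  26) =1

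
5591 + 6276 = 11867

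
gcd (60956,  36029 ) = 7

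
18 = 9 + 9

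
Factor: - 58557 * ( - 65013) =3^2*13^1 *131^1*149^1 * 1667^1 = 3806966241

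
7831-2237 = 5594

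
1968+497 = 2465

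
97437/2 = 48718 + 1/2 = 48718.50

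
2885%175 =85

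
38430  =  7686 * 5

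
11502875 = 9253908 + 2248967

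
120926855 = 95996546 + 24930309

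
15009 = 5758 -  - 9251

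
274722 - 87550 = 187172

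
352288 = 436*808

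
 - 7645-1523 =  - 9168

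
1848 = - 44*( - 42)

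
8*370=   2960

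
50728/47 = 50728/47  =  1079.32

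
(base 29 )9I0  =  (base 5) 224331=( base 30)8tl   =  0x1f9b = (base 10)8091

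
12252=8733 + 3519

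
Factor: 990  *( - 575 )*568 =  - 2^4*3^2*5^3*11^1  *23^1*71^1 = - 323334000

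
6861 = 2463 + 4398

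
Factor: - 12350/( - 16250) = 5^( - 2)*  19^1 = 19/25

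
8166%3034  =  2098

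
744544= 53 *14048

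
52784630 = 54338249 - 1553619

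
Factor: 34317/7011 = 93/19 = 3^1*19^( - 1)*31^1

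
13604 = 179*76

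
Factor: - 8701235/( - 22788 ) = 2^( - 2)*3^( - 3)*5^1*31^1*73^1*211^( - 1 )*769^1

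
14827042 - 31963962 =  - 17136920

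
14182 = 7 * 2026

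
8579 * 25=214475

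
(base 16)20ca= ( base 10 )8394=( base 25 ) daj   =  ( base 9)12456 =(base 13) 3a89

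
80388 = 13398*6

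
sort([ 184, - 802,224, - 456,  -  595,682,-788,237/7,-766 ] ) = [  -  802,-788,-766,-595,-456,237/7,  184,224,682] 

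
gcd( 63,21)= 21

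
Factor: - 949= - 13^1*73^1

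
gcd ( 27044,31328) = 4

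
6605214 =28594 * 231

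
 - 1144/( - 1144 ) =1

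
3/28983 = 1/9661 = 0.00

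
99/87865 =99/87865 = 0.00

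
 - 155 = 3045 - 3200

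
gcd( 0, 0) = 0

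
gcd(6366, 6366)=6366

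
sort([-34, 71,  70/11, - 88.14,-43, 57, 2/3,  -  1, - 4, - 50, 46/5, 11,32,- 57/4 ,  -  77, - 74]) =[ - 88.14, - 77, - 74, - 50, - 43, - 34, - 57/4, - 4, - 1,  2/3, 70/11, 46/5,11, 32,57, 71]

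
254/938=127/469 = 0.27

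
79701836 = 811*98276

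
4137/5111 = 4137/5111 = 0.81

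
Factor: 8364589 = 8364589^1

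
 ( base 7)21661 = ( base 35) 4GM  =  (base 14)1dd8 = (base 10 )5482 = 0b1010101101010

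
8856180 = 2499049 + 6357131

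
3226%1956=1270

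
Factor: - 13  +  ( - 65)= - 2^1*3^1*13^1 = - 78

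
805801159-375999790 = 429801369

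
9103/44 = 9103/44 = 206.89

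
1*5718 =5718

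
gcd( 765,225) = 45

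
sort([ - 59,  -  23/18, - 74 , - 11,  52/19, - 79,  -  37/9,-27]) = [ - 79, - 74, - 59, - 27, - 11, - 37/9,  -  23/18,52/19 ] 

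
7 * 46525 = 325675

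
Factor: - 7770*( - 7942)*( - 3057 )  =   - 188645452380 = - 2^2*3^2 * 5^1*7^1*11^1*19^2*37^1*1019^1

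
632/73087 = 632/73087 = 0.01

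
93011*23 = 2139253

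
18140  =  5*3628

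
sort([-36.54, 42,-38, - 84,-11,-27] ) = [ - 84, - 38, - 36.54,-27,-11 , 42]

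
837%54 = 27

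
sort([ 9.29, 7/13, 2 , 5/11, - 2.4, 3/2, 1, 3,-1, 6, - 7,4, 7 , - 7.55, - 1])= [ - 7.55, - 7, - 2.4, - 1, - 1, 5/11, 7/13, 1, 3/2, 2,  3, 4,6, 7,  9.29]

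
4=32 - 28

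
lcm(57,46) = 2622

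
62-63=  - 1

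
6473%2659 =1155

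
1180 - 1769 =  - 589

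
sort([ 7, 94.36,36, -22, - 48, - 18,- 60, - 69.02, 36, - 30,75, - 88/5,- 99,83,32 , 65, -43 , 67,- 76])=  [- 99, - 76, - 69.02, - 60, - 48, - 43 , - 30,-22, - 18, - 88/5, 7,32,36, 36 , 65, 67 , 75,83,94.36 ]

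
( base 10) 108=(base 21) 53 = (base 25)48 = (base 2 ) 1101100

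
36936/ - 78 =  - 6156/13  =  -  473.54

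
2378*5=11890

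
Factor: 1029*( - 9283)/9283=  - 3^1*  7^3 = - 1029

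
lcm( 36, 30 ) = 180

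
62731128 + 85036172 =147767300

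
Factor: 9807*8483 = 83192781 = 3^1 * 7^1*17^1*467^1*499^1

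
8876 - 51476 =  - 42600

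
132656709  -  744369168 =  - 611712459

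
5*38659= 193295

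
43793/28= 1564 + 1/28 = 1564.04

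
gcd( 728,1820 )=364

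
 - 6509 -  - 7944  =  1435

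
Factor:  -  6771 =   -  3^1*37^1 * 61^1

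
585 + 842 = 1427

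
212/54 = 3 + 25/27 = 3.93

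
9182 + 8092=17274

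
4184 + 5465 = 9649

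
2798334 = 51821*54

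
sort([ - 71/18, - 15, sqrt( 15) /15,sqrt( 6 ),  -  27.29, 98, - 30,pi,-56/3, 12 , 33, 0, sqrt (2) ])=[ - 30 , - 27.29,-56/3, - 15,-71/18, 0,sqrt( 15) /15,  sqrt( 2),sqrt( 6), pi, 12, 33, 98]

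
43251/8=43251/8 = 5406.38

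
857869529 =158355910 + 699513619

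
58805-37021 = 21784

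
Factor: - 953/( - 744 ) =2^( - 3 ) *3^( - 1)*31^( - 1)*953^1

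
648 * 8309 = 5384232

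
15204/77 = 197 + 5/11 = 197.45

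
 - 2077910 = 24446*( - 85)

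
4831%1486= 373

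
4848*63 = 305424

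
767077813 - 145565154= 621512659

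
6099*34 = 207366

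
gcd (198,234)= 18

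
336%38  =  32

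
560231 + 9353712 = 9913943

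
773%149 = 28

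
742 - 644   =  98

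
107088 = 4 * 26772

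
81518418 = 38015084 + 43503334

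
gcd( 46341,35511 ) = 57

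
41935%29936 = 11999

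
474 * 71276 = 33784824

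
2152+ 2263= 4415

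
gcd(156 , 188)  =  4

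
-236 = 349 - 585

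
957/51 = 319/17 = 18.76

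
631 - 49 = 582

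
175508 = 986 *178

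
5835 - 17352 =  - 11517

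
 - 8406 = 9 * ( - 934)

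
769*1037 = 797453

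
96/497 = 96/497 = 0.19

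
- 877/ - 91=877/91 = 9.64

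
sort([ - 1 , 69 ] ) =[-1,69 ]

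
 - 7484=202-7686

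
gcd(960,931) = 1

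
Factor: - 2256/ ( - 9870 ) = 2^3 * 5^( - 1 )*7^( - 1 )=8/35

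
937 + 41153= 42090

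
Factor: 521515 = 5^1*37^1*2819^1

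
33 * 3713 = 122529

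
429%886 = 429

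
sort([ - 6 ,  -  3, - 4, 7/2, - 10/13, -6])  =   [ - 6, - 6, - 4  , - 3,  -  10/13,7/2]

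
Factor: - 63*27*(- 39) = 66339= 3^6  *  7^1*13^1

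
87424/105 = 832+ 64/105 = 832.61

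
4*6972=27888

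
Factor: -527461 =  - 11^1*47951^1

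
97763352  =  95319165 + 2444187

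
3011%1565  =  1446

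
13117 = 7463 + 5654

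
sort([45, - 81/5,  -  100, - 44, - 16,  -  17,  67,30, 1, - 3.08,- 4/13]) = [ - 100, - 44, - 17, - 81/5 , - 16, - 3.08, - 4/13,1, 30, 45  ,  67]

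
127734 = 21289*6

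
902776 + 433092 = 1335868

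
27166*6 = 162996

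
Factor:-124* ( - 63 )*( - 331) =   -  2^2*3^2*7^1 * 31^1*331^1 = - 2585772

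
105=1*105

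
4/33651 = 4/33651 =0.00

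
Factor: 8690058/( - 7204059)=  - 321854/266817 = - 2^1*3^ ( - 1 )*13^1*19^( - 1)*31^( - 1 ) * 151^( - 1)*12379^1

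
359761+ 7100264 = 7460025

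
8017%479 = 353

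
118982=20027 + 98955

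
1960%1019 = 941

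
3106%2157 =949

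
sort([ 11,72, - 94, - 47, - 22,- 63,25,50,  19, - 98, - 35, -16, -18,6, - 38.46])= [ - 98, - 94,-63,  -  47, - 38.46, - 35,  -  22,-18,- 16 , 6,11 , 19, 25,50 , 72 ]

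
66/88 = 3/4=0.75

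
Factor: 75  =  3^1*5^2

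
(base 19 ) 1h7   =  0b1010110011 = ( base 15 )311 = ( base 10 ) 691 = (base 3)221121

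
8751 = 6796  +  1955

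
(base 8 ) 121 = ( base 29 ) 2n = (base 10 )81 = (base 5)311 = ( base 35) 2B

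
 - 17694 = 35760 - 53454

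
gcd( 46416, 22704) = 48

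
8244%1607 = 209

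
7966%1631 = 1442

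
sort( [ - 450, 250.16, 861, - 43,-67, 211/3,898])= [-450, - 67,-43, 211/3, 250.16,861,898]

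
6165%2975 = 215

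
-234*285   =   - 66690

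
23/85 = 23/85= 0.27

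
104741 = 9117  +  95624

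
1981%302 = 169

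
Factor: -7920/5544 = -2^1*5^1* 7^(  -  1 ) = - 10/7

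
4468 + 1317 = 5785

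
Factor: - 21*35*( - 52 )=2^2*3^1*5^1*7^2*13^1 =38220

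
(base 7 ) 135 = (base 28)2J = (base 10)75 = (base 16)4b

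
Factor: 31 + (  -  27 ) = 4 = 2^2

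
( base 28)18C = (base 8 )1774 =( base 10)1020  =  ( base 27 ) 1AL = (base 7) 2655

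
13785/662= 13785/662 = 20.82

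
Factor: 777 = 3^1 * 7^1*37^1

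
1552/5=1552/5 = 310.40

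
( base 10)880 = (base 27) 15g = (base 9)1177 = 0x370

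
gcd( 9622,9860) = 34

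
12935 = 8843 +4092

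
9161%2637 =1250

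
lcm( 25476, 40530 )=891660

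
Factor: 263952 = 2^4 *3^3*13^1*47^1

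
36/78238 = 18/39119 = 0.00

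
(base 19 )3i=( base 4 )1023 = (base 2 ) 1001011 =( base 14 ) 55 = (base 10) 75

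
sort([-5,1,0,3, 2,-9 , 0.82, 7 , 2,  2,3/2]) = [ - 9, - 5 , 0,  0.82, 1, 3/2 , 2 , 2 , 2, 3, 7]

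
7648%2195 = 1063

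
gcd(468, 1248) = 156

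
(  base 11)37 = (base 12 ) 34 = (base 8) 50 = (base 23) 1h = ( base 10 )40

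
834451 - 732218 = 102233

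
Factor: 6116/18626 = 2^1*11^1*67^( - 1 ) = 22/67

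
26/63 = 26/63 = 0.41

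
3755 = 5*751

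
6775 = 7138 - 363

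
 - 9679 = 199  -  9878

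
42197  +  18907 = 61104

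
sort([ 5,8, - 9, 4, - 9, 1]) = [ - 9, - 9,1, 4, 5, 8] 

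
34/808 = 17/404 = 0.04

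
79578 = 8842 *9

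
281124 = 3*93708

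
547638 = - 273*( - 2006 )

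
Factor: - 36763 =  - 97^1*379^1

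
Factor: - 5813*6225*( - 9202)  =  2^1*3^1*5^2*43^1*83^1 *107^1* 5813^1 = 332982881850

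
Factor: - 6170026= -2^1 * 23^1*113^1*1187^1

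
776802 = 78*9959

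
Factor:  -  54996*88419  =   - 2^2*3^2*4583^1*29473^1 = - 4862691324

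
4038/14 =288 + 3/7 =288.43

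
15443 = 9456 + 5987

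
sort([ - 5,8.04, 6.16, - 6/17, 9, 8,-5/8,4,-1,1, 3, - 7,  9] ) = [ - 7  , - 5, - 1, - 5/8,-6/17, 1, 3,  4,6.16,8,  8.04,9 , 9 ] 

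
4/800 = 1/200 = 0.01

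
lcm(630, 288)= 10080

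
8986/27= 8986/27 = 332.81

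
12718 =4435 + 8283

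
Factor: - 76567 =  -  23^1*3329^1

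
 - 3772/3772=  - 1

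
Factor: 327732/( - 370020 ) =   -  5^(-1) * 7^(-1)*31^1 = - 31/35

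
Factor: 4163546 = 2^1*19^1* 109567^1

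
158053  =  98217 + 59836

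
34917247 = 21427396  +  13489851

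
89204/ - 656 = -22301/164=- 135.98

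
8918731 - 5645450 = 3273281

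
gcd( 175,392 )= 7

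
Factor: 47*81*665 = 2531655= 3^4*5^1*7^1*19^1*47^1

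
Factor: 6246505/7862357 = 5^1*1249301^1 * 7862357^(-1)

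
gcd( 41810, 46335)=5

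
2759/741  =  3 + 536/741 = 3.72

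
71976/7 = 10282 + 2/7 =10282.29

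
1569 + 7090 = 8659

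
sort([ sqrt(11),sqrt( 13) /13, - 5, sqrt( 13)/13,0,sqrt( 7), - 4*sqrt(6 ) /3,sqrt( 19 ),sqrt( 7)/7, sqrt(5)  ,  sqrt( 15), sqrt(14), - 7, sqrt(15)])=[  -  7, - 5, - 4*sqrt(6)/3,0, sqrt (13)/13,sqrt( 13) /13,sqrt( 7) /7,sqrt(5), sqrt(7),sqrt( 11),sqrt( 14),sqrt( 15),sqrt(15 ),sqrt(19)]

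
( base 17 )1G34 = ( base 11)7230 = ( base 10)9592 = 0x2578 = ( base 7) 36652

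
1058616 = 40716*26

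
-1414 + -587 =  - 2001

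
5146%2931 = 2215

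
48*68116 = 3269568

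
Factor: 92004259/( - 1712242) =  - 2^( - 1 )* 7^( - 1)*19^(-1)*41^ ( - 1) * 157^( - 1)*751^1 * 122509^1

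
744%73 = 14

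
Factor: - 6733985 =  - 5^1*283^1*4759^1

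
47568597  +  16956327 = 64524924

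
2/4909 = 2/4909 = 0.00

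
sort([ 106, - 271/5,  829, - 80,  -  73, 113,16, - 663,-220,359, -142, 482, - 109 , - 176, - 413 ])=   [- 663,-413, -220 ,  -  176,-142,-109,  -  80,  -  73,-271/5,16, 106,113,359,482, 829] 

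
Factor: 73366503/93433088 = 2^( - 8)*3^1*17^( - 1)*127^1*3067^( -1)*27509^1 = 10480929/13347584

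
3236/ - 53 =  - 3236/53= -61.06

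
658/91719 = 658/91719 = 0.01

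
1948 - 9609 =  - 7661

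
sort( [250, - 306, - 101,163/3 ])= [ - 306,-101 , 163/3,250] 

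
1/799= 1/799 = 0.00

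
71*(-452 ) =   -  32092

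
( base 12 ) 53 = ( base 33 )1U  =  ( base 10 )63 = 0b111111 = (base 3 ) 2100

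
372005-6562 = 365443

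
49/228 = 49/228= 0.21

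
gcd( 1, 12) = 1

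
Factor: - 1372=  - 2^2*7^3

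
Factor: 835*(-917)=-765695=-5^1 * 7^1*131^1*167^1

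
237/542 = 237/542 = 0.44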